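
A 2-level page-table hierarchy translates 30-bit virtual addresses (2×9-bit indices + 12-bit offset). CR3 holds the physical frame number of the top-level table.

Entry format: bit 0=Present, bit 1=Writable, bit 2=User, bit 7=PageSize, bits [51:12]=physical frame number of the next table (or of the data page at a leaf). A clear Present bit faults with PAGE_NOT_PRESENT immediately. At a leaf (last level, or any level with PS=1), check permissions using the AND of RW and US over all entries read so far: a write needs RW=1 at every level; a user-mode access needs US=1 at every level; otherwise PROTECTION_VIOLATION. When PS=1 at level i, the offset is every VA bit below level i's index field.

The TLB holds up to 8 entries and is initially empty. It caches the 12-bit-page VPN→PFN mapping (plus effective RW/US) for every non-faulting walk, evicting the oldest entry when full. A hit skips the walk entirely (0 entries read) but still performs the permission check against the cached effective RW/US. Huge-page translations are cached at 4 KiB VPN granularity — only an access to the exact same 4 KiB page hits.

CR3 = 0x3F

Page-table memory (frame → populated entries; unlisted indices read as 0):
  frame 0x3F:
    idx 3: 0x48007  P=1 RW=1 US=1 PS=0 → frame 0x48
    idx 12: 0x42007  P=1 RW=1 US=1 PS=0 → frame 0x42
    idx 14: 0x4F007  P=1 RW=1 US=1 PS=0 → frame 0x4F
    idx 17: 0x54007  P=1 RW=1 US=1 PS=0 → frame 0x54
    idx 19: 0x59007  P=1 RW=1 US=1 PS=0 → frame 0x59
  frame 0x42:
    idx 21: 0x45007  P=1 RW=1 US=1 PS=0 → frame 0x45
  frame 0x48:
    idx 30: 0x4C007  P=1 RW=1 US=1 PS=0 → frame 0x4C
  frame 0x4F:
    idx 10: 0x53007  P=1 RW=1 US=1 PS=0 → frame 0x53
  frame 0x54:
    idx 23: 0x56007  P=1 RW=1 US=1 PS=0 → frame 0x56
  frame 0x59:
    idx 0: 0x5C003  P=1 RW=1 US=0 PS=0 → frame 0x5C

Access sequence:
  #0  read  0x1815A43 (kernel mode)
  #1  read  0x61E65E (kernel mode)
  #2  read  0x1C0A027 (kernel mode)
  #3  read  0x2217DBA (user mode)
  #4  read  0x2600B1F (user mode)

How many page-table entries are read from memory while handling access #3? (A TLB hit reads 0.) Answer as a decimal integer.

Walk each access:
#0 VA=0x1815A43 (r,kernel):
  L0 @0x3F[12] → 0x42007  P=1,RW=1,US=1,PS=0
  L1 @0x42[21] → 0x45007  P=1,RW=1,US=1,PS=0
  → PA=0x45A43  (2 entries read)
#1 VA=0x61E65E (r,kernel):
  L0 @0x3F[3] → 0x48007  P=1,RW=1,US=1,PS=0
  L1 @0x48[30] → 0x4C007  P=1,RW=1,US=1,PS=0
  → PA=0x4C65E  (2 entries read)
#2 VA=0x1C0A027 (r,kernel):
  L0 @0x3F[14] → 0x4F007  P=1,RW=1,US=1,PS=0
  L1 @0x4F[10] → 0x53007  P=1,RW=1,US=1,PS=0
  → PA=0x53027  (2 entries read)
#3 VA=0x2217DBA (r,user):
  L0 @0x3F[17] → 0x54007  P=1,RW=1,US=1,PS=0
  L1 @0x54[23] → 0x56007  P=1,RW=1,US=1,PS=0
  → PA=0x56DBA  (2 entries read)
#4 VA=0x2600B1F (r,user):
  L0 @0x3F[19] → 0x59007  P=1,RW=1,US=1,PS=0
  L1 @0x59[0] → 0x5C003  P=1,RW=1,US=0,PS=0
  → PROTECTION_VIOLATION  (2 entries read)

Entries read for #3: 2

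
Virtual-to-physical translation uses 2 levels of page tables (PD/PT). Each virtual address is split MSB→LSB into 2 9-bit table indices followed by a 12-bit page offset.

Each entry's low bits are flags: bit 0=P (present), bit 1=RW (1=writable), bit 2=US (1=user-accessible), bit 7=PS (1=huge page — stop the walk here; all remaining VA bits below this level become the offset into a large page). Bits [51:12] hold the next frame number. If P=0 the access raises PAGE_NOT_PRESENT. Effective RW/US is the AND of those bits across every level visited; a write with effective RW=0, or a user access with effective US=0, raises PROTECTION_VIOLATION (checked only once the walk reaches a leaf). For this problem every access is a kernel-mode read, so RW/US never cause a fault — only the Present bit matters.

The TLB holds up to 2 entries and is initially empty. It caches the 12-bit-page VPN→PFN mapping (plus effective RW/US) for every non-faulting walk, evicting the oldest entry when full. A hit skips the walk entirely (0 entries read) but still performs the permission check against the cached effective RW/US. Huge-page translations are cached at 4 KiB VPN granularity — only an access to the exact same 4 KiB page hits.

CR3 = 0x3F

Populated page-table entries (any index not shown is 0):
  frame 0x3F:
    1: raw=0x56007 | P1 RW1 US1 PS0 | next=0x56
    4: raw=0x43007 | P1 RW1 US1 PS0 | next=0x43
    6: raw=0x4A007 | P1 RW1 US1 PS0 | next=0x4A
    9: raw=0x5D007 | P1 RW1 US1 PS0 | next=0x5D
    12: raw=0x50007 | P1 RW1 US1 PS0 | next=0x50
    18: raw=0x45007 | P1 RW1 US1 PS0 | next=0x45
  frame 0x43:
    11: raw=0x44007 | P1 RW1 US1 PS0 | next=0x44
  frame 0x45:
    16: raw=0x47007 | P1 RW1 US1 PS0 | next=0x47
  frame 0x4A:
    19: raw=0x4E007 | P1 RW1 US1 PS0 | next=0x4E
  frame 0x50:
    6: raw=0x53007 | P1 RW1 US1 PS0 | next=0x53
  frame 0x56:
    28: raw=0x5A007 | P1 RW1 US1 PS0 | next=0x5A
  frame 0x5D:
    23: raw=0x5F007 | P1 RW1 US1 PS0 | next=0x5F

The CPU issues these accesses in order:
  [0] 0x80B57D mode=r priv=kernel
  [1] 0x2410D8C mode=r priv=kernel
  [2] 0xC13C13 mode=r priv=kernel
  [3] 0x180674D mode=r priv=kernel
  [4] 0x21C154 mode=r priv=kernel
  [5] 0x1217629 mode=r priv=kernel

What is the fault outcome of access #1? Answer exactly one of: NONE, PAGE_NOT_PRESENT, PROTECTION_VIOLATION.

Walk each access:
#0 VA=0x80B57D (r,kernel):
  lvl0: tbl 0x3F, slot 4 ⇒ 0x43007 (P1/RW1/US1/PS0)
  lvl1: tbl 0x43, slot 11 ⇒ 0x44007 (P1/RW1/US1/PS0)
  ✓ 0x4457D  — 2 lookups
#1 VA=0x2410D8C (r,kernel):
  lvl0: tbl 0x3F, slot 18 ⇒ 0x45007 (P1/RW1/US1/PS0)
  lvl1: tbl 0x45, slot 16 ⇒ 0x47007 (P1/RW1/US1/PS0)
  ✓ 0x47D8C  — 2 lookups
#2 VA=0xC13C13 (r,kernel):
  lvl0: tbl 0x3F, slot 6 ⇒ 0x4A007 (P1/RW1/US1/PS0)
  lvl1: tbl 0x4A, slot 19 ⇒ 0x4E007 (P1/RW1/US1/PS0)
  ✓ 0x4EC13  — 2 lookups
#3 VA=0x180674D (r,kernel):
  lvl0: tbl 0x3F, slot 12 ⇒ 0x50007 (P1/RW1/US1/PS0)
  lvl1: tbl 0x50, slot 6 ⇒ 0x53007 (P1/RW1/US1/PS0)
  ✓ 0x5374D  — 2 lookups
#4 VA=0x21C154 (r,kernel):
  lvl0: tbl 0x3F, slot 1 ⇒ 0x56007 (P1/RW1/US1/PS0)
  lvl1: tbl 0x56, slot 28 ⇒ 0x5A007 (P1/RW1/US1/PS0)
  ✓ 0x5A154  — 2 lookups
#5 VA=0x1217629 (r,kernel):
  lvl0: tbl 0x3F, slot 9 ⇒ 0x5D007 (P1/RW1/US1/PS0)
  lvl1: tbl 0x5D, slot 23 ⇒ 0x5F007 (P1/RW1/US1/PS0)
  ✓ 0x5F629  — 2 lookups

Access #1 fault: NONE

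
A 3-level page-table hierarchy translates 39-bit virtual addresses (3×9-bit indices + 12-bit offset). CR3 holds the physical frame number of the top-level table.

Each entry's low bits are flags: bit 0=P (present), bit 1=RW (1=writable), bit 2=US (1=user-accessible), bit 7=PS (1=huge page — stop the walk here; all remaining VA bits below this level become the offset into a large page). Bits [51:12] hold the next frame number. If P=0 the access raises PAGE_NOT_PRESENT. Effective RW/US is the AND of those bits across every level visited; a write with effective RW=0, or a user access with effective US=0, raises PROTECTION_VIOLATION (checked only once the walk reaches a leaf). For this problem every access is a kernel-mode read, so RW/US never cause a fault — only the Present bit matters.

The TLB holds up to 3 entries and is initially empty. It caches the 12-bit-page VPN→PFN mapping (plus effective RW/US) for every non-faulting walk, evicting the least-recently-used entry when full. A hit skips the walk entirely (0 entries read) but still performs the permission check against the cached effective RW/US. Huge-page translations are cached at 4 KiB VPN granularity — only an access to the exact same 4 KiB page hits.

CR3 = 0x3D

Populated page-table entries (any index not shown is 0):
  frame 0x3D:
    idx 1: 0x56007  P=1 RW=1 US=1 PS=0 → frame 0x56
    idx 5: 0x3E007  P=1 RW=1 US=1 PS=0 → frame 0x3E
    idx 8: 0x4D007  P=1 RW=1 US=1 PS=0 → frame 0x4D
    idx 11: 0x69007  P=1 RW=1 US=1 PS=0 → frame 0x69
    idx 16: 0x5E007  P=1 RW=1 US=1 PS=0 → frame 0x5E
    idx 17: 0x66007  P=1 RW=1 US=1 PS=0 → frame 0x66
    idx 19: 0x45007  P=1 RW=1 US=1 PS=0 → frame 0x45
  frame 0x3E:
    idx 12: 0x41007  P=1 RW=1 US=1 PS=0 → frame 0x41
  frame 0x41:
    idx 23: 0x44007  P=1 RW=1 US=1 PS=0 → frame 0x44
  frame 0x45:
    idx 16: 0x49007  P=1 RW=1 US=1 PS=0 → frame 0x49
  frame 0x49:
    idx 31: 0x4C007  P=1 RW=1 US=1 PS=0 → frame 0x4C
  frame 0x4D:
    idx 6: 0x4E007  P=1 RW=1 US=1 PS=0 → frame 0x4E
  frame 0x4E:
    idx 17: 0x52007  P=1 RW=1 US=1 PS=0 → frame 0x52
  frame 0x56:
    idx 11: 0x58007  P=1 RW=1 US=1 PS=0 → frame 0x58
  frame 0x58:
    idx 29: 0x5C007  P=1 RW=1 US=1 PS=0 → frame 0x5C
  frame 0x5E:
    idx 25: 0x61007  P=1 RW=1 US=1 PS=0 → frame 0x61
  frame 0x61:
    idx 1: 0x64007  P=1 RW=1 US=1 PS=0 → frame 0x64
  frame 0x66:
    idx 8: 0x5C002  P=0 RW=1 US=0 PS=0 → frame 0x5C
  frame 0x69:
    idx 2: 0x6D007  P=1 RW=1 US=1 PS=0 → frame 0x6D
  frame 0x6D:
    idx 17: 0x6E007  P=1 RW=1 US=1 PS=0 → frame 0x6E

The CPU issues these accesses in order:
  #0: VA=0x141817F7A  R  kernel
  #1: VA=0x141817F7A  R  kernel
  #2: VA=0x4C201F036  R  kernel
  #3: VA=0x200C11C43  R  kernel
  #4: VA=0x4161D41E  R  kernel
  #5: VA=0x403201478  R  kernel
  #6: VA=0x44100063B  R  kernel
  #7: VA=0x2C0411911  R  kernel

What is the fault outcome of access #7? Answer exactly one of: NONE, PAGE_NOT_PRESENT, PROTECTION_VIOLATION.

Per-access translation:
#0 VA=0x141817F7A (r,kernel):
  L0 @0x3D[5] → 0x3E007  P=1,RW=1,US=1,PS=0
  L1 @0x3E[12] → 0x41007  P=1,RW=1,US=1,PS=0
  L2 @0x41[23] → 0x44007  P=1,RW=1,US=1,PS=0
  ✓ 0x44F7A  — 3 lookups
#1 VA=0x141817F7A (r,kernel):
  TLB hit vpn=0x141817 → PA=0x44F7A
#2 VA=0x4C201F036 (r,kernel):
  L0 @0x3D[19] → 0x45007  P=1,RW=1,US=1,PS=0
  L1 @0x45[16] → 0x49007  P=1,RW=1,US=1,PS=0
  L2 @0x49[31] → 0x4C007  P=1,RW=1,US=1,PS=0
  ✓ 0x4C036  — 3 lookups
#3 VA=0x200C11C43 (r,kernel):
  L0 @0x3D[8] → 0x4D007  P=1,RW=1,US=1,PS=0
  L1 @0x4D[6] → 0x4E007  P=1,RW=1,US=1,PS=0
  L2 @0x4E[17] → 0x52007  P=1,RW=1,US=1,PS=0
  ✓ 0x52C43  — 3 lookups
#4 VA=0x4161D41E (r,kernel):
  L0 @0x3D[1] → 0x56007  P=1,RW=1,US=1,PS=0
  L1 @0x56[11] → 0x58007  P=1,RW=1,US=1,PS=0
  L2 @0x58[29] → 0x5C007  P=1,RW=1,US=1,PS=0
  ✓ 0x5C41E  — 3 lookups
#5 VA=0x403201478 (r,kernel):
  L0 @0x3D[16] → 0x5E007  P=1,RW=1,US=1,PS=0
  L1 @0x5E[25] → 0x61007  P=1,RW=1,US=1,PS=0
  L2 @0x61[1] → 0x64007  P=1,RW=1,US=1,PS=0
  ✓ 0x64478  — 3 lookups
#6 VA=0x44100063B (r,kernel):
  L0 @0x3D[17] → 0x66007  P=1,RW=1,US=1,PS=0
  L1 @0x66[8] → 0x5C002  P=0,RW=1,US=0,PS=0
  ✗ PAGE_NOT_PRESENT  [2 reads]
#7 VA=0x2C0411911 (r,kernel):
  L0 @0x3D[11] → 0x69007  P=1,RW=1,US=1,PS=0
  L1 @0x69[2] → 0x6D007  P=1,RW=1,US=1,PS=0
  L2 @0x6D[17] → 0x6E007  P=1,RW=1,US=1,PS=0
  ✓ 0x6E911  — 3 lookups

Access #7 fault: NONE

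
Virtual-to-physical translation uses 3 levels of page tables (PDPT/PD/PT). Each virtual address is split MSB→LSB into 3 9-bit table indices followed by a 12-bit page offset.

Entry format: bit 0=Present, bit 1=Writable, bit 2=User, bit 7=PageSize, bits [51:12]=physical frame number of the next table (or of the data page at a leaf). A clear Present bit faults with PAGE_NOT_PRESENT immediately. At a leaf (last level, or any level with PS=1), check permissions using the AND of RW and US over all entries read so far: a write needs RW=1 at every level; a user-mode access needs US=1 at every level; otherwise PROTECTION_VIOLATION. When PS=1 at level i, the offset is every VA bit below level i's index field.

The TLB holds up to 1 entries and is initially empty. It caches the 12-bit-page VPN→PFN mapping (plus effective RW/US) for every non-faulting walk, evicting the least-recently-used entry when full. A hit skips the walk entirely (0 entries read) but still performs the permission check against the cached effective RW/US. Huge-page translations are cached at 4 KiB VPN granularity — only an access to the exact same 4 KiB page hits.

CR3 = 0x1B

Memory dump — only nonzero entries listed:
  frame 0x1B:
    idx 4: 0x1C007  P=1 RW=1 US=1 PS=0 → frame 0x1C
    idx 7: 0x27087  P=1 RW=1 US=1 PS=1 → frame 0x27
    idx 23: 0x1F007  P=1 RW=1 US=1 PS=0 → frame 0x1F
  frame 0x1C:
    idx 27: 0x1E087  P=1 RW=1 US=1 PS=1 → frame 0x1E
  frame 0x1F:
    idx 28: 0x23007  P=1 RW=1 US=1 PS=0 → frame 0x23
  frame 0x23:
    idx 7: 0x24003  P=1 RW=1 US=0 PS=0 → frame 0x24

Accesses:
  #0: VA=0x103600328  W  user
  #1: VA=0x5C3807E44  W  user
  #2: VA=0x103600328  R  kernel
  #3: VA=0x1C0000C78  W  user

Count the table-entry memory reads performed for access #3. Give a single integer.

Per-access translation:
#0 VA=0x103600328 (w,user):
  L0 @0x1B[4] → 0x1C007  P=1,RW=1,US=1,PS=0
  L1 @0x1C[27] → 0x1E087  P=1,RW=1,US=1,PS=1
  ⇒ phys 0x1E328 (huge @L1)  [2 reads]
#1 VA=0x5C3807E44 (w,user):
  L0 @0x1B[23] → 0x1F007  P=1,RW=1,US=1,PS=0
  L1 @0x1F[28] → 0x23007  P=1,RW=1,US=1,PS=0
  L2 @0x23[7] → 0x24003  P=1,RW=1,US=0,PS=0
  ✗ PROTECTION_VIOLATION  [3 reads]
#2 VA=0x103600328 (r,kernel):
  TLB hit vpn=0x103600 → PA=0x1E328
#3 VA=0x1C0000C78 (w,user):
  L0 @0x1B[7] → 0x27087  P=1,RW=1,US=1,PS=1
  ⇒ phys 0x27C78 (huge @L0)  [1 reads]

Entries read for #3: 1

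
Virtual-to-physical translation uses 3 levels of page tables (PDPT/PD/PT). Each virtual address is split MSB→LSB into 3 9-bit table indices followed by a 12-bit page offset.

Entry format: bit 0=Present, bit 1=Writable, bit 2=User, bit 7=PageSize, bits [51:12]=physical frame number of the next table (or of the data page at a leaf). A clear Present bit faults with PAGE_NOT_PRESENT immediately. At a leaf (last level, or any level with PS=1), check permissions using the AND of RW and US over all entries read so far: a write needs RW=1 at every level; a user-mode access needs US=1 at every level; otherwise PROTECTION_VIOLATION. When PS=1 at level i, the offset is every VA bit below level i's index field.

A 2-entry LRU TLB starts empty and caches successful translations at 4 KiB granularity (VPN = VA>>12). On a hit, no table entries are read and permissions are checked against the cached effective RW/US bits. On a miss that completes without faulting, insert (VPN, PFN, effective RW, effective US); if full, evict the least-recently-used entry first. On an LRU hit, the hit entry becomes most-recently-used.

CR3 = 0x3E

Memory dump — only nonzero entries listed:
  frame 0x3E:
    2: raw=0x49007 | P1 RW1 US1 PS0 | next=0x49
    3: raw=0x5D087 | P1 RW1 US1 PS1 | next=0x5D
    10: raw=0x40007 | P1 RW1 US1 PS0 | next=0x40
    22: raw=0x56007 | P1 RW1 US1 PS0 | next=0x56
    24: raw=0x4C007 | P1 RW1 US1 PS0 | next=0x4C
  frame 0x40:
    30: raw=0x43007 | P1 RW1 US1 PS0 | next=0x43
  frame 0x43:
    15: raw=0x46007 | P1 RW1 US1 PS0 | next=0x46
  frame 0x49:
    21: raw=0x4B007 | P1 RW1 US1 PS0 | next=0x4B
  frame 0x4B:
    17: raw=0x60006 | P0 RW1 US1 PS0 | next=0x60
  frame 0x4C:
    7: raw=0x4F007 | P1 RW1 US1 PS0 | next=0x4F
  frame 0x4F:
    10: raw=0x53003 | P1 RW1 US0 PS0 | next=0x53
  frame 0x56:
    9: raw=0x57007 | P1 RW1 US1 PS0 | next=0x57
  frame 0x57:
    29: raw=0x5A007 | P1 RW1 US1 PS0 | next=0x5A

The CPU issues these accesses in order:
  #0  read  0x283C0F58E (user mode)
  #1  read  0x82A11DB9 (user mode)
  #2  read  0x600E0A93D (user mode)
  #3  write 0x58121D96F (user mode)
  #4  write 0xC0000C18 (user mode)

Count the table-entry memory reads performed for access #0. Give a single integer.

Walk each access:
#0 VA=0x283C0F58E (r,user):
  [0] read 0x3E idx=10: raw=0x40007 flags P=1 W=1 U=1 S=0
  [1] read 0x40 idx=30: raw=0x43007 flags P=1 W=1 U=1 S=0
  [2] read 0x43 idx=15: raw=0x46007 flags P=1 W=1 U=1 S=0
  ✓ 0x4658E  — 3 lookups
#1 VA=0x82A11DB9 (r,user):
  [0] read 0x3E idx=2: raw=0x49007 flags P=1 W=1 U=1 S=0
  [1] read 0x49 idx=21: raw=0x4B007 flags P=1 W=1 U=1 S=0
  [2] read 0x4B idx=17: raw=0x60006 flags P=0 W=1 U=1 S=0
  ✗ PAGE_NOT_PRESENT  [3 reads]
#2 VA=0x600E0A93D (r,user):
  [0] read 0x3E idx=24: raw=0x4C007 flags P=1 W=1 U=1 S=0
  [1] read 0x4C idx=7: raw=0x4F007 flags P=1 W=1 U=1 S=0
  [2] read 0x4F idx=10: raw=0x53003 flags P=1 W=1 U=0 S=0
  ✗ PROTECTION_VIOLATION  [3 reads]
#3 VA=0x58121D96F (w,user):
  [0] read 0x3E idx=22: raw=0x56007 flags P=1 W=1 U=1 S=0
  [1] read 0x56 idx=9: raw=0x57007 flags P=1 W=1 U=1 S=0
  [2] read 0x57 idx=29: raw=0x5A007 flags P=1 W=1 U=1 S=0
  ✓ 0x5A96F  — 3 lookups
#4 VA=0xC0000C18 (w,user):
  [0] read 0x3E idx=3: raw=0x5D087 flags P=1 W=1 U=1 S=1
  ✓ 0x5DC18 (huge @L0)  — 1 lookups

Entries read for #0: 3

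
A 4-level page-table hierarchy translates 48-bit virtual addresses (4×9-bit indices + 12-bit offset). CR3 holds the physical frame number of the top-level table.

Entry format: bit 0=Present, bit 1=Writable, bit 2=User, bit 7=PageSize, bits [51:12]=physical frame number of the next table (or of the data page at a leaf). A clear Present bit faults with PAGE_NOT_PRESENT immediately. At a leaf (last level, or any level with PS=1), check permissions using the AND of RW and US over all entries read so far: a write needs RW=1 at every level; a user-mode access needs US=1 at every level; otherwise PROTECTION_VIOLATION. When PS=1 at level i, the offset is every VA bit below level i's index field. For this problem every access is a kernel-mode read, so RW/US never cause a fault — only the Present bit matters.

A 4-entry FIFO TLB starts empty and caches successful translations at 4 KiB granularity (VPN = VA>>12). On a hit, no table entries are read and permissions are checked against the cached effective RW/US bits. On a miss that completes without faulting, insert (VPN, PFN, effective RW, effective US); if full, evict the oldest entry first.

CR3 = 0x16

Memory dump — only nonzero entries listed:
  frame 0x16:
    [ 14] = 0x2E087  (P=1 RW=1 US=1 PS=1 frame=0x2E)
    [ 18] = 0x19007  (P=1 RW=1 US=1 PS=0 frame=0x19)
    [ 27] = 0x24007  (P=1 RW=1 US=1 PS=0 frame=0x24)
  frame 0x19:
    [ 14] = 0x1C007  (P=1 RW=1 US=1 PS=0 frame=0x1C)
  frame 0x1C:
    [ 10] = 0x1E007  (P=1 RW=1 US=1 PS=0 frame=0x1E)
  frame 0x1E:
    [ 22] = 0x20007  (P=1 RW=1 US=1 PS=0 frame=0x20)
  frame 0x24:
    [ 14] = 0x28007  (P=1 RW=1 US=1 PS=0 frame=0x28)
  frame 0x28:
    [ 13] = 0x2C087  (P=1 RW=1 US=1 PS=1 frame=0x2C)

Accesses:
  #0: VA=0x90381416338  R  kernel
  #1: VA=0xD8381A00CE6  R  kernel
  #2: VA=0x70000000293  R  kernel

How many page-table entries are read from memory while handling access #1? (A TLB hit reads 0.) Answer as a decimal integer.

Trace:
#0 VA=0x90381416338 (r,kernel):
  L0 @0x16[18] → 0x19007  P=1,RW=1,US=1,PS=0
  L1 @0x19[14] → 0x1C007  P=1,RW=1,US=1,PS=0
  L2 @0x1C[10] → 0x1E007  P=1,RW=1,US=1,PS=0
  L3 @0x1E[22] → 0x20007  P=1,RW=1,US=1,PS=0
  → PA=0x20338  (4 entries read)
#1 VA=0xD8381A00CE6 (r,kernel):
  L0 @0x16[27] → 0x24007  P=1,RW=1,US=1,PS=0
  L1 @0x24[14] → 0x28007  P=1,RW=1,US=1,PS=0
  L2 @0x28[13] → 0x2C087  P=1,RW=1,US=1,PS=1
  → PA=0x2CCE6 (huge @L2)  (3 entries read)
#2 VA=0x70000000293 (r,kernel):
  L0 @0x16[14] → 0x2E087  P=1,RW=1,US=1,PS=1
  → PA=0x2E293 (huge @L0)  (1 entries read)

Entries read for #1: 3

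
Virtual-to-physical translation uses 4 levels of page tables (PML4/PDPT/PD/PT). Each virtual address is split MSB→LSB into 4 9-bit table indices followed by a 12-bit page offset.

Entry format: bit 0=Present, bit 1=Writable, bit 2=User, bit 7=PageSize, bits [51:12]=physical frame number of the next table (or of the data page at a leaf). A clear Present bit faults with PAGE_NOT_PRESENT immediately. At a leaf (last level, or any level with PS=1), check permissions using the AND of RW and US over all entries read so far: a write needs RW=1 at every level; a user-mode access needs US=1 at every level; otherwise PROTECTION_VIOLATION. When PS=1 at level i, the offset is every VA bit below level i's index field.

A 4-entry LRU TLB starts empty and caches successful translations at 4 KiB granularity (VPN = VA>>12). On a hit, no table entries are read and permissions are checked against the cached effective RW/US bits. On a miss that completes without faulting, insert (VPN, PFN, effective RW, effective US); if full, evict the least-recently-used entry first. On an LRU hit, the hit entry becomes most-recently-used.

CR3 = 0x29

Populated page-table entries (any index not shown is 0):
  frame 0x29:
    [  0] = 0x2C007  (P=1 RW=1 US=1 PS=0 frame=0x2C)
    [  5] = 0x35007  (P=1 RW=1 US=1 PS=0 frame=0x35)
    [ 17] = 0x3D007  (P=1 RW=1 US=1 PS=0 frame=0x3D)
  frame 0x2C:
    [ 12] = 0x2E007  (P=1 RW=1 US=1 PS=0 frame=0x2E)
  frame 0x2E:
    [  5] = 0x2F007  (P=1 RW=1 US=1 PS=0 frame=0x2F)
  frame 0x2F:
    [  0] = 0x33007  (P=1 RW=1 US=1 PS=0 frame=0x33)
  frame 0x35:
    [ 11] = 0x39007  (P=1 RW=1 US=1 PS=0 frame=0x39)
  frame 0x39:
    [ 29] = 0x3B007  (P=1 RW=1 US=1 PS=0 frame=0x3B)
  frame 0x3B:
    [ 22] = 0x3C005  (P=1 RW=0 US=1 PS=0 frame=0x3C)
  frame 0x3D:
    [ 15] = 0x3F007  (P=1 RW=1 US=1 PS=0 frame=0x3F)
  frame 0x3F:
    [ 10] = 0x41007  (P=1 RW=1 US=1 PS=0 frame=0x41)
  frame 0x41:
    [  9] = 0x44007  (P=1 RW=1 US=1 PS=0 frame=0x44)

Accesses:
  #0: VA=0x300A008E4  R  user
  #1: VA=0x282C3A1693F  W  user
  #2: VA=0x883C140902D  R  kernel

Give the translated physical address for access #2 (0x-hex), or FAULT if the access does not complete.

Per-access translation:
#0 VA=0x300A008E4 (r,user):
  L0 @0x29[0] → 0x2C007  P=1,RW=1,US=1,PS=0
  L1 @0x2C[12] → 0x2E007  P=1,RW=1,US=1,PS=0
  L2 @0x2E[5] → 0x2F007  P=1,RW=1,US=1,PS=0
  L3 @0x2F[0] → 0x33007  P=1,RW=1,US=1,PS=0
  → PA=0x338E4  (4 entries read)
#1 VA=0x282C3A1693F (w,user):
  L0 @0x29[5] → 0x35007  P=1,RW=1,US=1,PS=0
  L1 @0x35[11] → 0x39007  P=1,RW=1,US=1,PS=0
  L2 @0x39[29] → 0x3B007  P=1,RW=1,US=1,PS=0
  L3 @0x3B[22] → 0x3C005  P=1,RW=0,US=1,PS=0
  ⇒ fault: PROTECTION_VIOLATION  — 4 lookups
#2 VA=0x883C140902D (r,kernel):
  L0 @0x29[17] → 0x3D007  P=1,RW=1,US=1,PS=0
  L1 @0x3D[15] → 0x3F007  P=1,RW=1,US=1,PS=0
  L2 @0x3F[10] → 0x41007  P=1,RW=1,US=1,PS=0
  L3 @0x41[9] → 0x44007  P=1,RW=1,US=1,PS=0
  → PA=0x4402D  (4 entries read)

Access #2 PA: 0x4402D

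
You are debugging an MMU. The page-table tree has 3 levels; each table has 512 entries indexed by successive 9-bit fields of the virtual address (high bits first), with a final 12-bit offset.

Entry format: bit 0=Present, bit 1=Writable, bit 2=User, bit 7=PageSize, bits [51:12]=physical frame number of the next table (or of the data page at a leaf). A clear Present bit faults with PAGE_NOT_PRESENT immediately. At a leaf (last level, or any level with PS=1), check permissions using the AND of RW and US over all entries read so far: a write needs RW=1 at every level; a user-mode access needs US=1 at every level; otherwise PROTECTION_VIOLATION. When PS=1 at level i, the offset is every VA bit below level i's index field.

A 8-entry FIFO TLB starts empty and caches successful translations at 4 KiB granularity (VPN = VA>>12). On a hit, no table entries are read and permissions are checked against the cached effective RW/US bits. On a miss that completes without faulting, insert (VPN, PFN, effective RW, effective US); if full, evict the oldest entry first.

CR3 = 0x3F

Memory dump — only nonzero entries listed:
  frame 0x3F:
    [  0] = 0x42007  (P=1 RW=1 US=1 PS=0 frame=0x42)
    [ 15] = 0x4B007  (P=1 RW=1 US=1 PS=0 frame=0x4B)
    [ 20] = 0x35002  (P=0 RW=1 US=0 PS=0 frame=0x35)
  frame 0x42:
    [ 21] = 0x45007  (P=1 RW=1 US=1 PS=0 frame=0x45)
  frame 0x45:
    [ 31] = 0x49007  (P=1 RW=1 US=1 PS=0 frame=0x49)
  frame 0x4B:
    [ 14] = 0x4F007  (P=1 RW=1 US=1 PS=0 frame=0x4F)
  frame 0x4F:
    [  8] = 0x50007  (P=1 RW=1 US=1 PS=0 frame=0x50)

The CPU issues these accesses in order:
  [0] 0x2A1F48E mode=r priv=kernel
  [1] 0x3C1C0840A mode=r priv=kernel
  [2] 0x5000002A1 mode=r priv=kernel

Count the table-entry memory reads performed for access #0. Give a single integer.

Walk each access:
#0 VA=0x2A1F48E (r,kernel):
  lvl0: tbl 0x3F, slot 0 ⇒ 0x42007 (P1/RW1/US1/PS0)
  lvl1: tbl 0x42, slot 21 ⇒ 0x45007 (P1/RW1/US1/PS0)
  lvl2: tbl 0x45, slot 31 ⇒ 0x49007 (P1/RW1/US1/PS0)
  ✓ 0x4948E  — 3 lookups
#1 VA=0x3C1C0840A (r,kernel):
  lvl0: tbl 0x3F, slot 15 ⇒ 0x4B007 (P1/RW1/US1/PS0)
  lvl1: tbl 0x4B, slot 14 ⇒ 0x4F007 (P1/RW1/US1/PS0)
  lvl2: tbl 0x4F, slot 8 ⇒ 0x50007 (P1/RW1/US1/PS0)
  ✓ 0x5040A  — 3 lookups
#2 VA=0x5000002A1 (r,kernel):
  lvl0: tbl 0x3F, slot 20 ⇒ 0x35002 (P0/RW1/US0/PS0)
  → PAGE_NOT_PRESENT  (1 entries read)

Entries read for #0: 3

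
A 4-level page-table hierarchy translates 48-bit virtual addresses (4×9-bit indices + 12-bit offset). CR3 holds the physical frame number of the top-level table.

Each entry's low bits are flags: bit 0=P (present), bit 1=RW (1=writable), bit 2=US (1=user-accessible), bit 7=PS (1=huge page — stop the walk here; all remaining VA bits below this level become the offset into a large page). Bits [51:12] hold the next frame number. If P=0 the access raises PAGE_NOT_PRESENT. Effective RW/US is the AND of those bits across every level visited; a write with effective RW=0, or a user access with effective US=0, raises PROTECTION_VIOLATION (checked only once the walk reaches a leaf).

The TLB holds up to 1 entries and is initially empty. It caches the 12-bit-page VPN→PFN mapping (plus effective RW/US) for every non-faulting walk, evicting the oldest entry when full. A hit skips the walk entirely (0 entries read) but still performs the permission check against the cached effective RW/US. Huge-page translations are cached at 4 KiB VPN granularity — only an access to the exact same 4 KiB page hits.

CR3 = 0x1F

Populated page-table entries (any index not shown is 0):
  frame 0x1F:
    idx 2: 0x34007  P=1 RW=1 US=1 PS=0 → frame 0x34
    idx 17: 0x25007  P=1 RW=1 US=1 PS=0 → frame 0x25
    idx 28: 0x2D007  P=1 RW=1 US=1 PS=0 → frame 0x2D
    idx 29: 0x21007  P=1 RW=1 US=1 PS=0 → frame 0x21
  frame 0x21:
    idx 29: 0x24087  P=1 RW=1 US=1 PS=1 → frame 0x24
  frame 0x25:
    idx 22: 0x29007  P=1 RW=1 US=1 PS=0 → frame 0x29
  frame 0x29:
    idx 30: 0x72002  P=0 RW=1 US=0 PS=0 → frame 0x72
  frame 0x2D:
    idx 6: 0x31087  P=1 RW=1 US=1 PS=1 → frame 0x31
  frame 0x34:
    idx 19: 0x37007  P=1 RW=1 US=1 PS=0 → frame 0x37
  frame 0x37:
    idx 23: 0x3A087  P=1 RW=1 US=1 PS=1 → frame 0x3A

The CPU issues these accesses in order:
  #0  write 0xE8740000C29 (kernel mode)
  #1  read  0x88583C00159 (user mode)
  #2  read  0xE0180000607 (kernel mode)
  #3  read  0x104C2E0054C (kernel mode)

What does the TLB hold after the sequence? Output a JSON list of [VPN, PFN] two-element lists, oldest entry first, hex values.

Per-access translation:
#0 VA=0xE8740000C29 (w,kernel):
  lvl0: tbl 0x1F, slot 29 ⇒ 0x21007 (P1/RW1/US1/PS0)
  lvl1: tbl 0x21, slot 29 ⇒ 0x24087 (P1/RW1/US1/PS1)
  ⇒ phys 0x24C29 (huge @L1)  [2 reads]
#1 VA=0x88583C00159 (r,user):
  lvl0: tbl 0x1F, slot 17 ⇒ 0x25007 (P1/RW1/US1/PS0)
  lvl1: tbl 0x25, slot 22 ⇒ 0x29007 (P1/RW1/US1/PS0)
  lvl2: tbl 0x29, slot 30 ⇒ 0x72002 (P0/RW1/US0/PS0)
  ⇒ fault: PAGE_NOT_PRESENT  — 3 lookups
#2 VA=0xE0180000607 (r,kernel):
  lvl0: tbl 0x1F, slot 28 ⇒ 0x2D007 (P1/RW1/US1/PS0)
  lvl1: tbl 0x2D, slot 6 ⇒ 0x31087 (P1/RW1/US1/PS1)
  ⇒ phys 0x31607 (huge @L1)  [2 reads]
#3 VA=0x104C2E0054C (r,kernel):
  lvl0: tbl 0x1F, slot 2 ⇒ 0x34007 (P1/RW1/US1/PS0)
  lvl1: tbl 0x34, slot 19 ⇒ 0x37007 (P1/RW1/US1/PS0)
  lvl2: tbl 0x37, slot 23 ⇒ 0x3A087 (P1/RW1/US1/PS1)
  ⇒ phys 0x3A54C (huge @L2)  [3 reads]

TLB: [["0x104C2E00", "0x3A"]]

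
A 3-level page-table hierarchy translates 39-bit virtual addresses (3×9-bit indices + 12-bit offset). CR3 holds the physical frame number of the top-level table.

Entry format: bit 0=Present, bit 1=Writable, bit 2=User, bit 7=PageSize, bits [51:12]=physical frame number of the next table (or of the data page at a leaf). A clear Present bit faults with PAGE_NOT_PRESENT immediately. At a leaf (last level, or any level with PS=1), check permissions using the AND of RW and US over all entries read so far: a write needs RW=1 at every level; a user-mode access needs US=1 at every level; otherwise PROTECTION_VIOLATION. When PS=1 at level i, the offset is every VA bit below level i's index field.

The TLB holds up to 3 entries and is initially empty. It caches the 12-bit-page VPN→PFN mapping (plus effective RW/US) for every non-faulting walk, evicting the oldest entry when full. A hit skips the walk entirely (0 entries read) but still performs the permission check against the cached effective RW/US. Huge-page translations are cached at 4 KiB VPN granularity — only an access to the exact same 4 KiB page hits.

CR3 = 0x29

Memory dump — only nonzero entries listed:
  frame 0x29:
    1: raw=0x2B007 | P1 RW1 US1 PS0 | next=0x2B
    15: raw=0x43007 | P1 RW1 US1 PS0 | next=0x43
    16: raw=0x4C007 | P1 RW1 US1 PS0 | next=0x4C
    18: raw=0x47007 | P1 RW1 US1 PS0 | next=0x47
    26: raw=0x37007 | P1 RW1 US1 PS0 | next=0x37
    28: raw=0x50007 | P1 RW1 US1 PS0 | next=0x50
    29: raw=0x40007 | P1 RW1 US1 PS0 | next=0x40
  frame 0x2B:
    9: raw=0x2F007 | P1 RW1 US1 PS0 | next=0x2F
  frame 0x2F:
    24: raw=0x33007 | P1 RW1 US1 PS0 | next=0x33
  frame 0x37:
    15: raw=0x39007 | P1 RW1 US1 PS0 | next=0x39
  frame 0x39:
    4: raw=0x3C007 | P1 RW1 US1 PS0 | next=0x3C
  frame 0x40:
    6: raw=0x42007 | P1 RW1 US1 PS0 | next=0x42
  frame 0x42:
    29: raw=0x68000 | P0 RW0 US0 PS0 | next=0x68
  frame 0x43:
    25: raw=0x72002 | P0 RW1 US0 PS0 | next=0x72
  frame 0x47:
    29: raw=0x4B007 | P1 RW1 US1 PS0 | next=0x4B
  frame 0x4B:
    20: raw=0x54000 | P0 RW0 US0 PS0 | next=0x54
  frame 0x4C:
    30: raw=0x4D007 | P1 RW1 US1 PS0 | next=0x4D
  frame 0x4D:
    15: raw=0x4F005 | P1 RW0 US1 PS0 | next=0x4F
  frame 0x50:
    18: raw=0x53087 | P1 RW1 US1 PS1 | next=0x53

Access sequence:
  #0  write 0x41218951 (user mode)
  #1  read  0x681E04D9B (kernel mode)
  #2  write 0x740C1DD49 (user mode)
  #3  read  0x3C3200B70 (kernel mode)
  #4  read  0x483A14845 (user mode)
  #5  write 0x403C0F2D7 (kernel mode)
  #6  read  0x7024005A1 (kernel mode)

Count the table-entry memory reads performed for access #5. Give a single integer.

Trace:
#0 VA=0x41218951 (w,user):
  [0] read 0x29 idx=1: raw=0x2B007 flags P=1 W=1 U=1 S=0
  [1] read 0x2B idx=9: raw=0x2F007 flags P=1 W=1 U=1 S=0
  [2] read 0x2F idx=24: raw=0x33007 flags P=1 W=1 U=1 S=0
  → PA=0x33951  (3 entries read)
#1 VA=0x681E04D9B (r,kernel):
  [0] read 0x29 idx=26: raw=0x37007 flags P=1 W=1 U=1 S=0
  [1] read 0x37 idx=15: raw=0x39007 flags P=1 W=1 U=1 S=0
  [2] read 0x39 idx=4: raw=0x3C007 flags P=1 W=1 U=1 S=0
  → PA=0x3CD9B  (3 entries read)
#2 VA=0x740C1DD49 (w,user):
  [0] read 0x29 idx=29: raw=0x40007 flags P=1 W=1 U=1 S=0
  [1] read 0x40 idx=6: raw=0x42007 flags P=1 W=1 U=1 S=0
  [2] read 0x42 idx=29: raw=0x68000 flags P=0 W=0 U=0 S=0
  ⇒ fault: PAGE_NOT_PRESENT  — 3 lookups
#3 VA=0x3C3200B70 (r,kernel):
  [0] read 0x29 idx=15: raw=0x43007 flags P=1 W=1 U=1 S=0
  [1] read 0x43 idx=25: raw=0x72002 flags P=0 W=1 U=0 S=0
  ⇒ fault: PAGE_NOT_PRESENT  — 2 lookups
#4 VA=0x483A14845 (r,user):
  [0] read 0x29 idx=18: raw=0x47007 flags P=1 W=1 U=1 S=0
  [1] read 0x47 idx=29: raw=0x4B007 flags P=1 W=1 U=1 S=0
  [2] read 0x4B idx=20: raw=0x54000 flags P=0 W=0 U=0 S=0
  ⇒ fault: PAGE_NOT_PRESENT  — 3 lookups
#5 VA=0x403C0F2D7 (w,kernel):
  [0] read 0x29 idx=16: raw=0x4C007 flags P=1 W=1 U=1 S=0
  [1] read 0x4C idx=30: raw=0x4D007 flags P=1 W=1 U=1 S=0
  [2] read 0x4D idx=15: raw=0x4F005 flags P=1 W=0 U=1 S=0
  ⇒ fault: PROTECTION_VIOLATION  — 3 lookups
#6 VA=0x7024005A1 (r,kernel):
  [0] read 0x29 idx=28: raw=0x50007 flags P=1 W=1 U=1 S=0
  [1] read 0x50 idx=18: raw=0x53087 flags P=1 W=1 U=1 S=1
  → PA=0x535A1 (huge @L1)  (2 entries read)

Entries read for #5: 3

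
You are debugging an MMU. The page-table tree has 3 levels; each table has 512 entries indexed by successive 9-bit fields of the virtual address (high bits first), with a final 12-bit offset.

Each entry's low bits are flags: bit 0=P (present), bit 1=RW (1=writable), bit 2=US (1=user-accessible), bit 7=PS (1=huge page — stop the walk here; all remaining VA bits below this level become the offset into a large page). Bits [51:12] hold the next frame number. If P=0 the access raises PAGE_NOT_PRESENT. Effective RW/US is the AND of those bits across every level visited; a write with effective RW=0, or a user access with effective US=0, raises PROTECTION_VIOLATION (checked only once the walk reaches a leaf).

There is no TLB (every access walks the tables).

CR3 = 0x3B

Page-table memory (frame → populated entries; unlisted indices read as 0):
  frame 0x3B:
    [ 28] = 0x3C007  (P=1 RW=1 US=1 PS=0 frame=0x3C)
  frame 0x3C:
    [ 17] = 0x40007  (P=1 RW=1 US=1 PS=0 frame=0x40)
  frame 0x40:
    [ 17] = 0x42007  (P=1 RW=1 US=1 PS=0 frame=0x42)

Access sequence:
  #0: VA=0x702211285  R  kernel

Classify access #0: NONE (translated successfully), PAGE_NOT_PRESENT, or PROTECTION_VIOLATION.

Trace:
#0 VA=0x702211285 (r,kernel):
  L0 @0x3B[28] → 0x3C007  P=1,RW=1,US=1,PS=0
  L1 @0x3C[17] → 0x40007  P=1,RW=1,US=1,PS=0
  L2 @0x40[17] → 0x42007  P=1,RW=1,US=1,PS=0
  ✓ 0x42285  — 3 lookups

Access #0 fault: NONE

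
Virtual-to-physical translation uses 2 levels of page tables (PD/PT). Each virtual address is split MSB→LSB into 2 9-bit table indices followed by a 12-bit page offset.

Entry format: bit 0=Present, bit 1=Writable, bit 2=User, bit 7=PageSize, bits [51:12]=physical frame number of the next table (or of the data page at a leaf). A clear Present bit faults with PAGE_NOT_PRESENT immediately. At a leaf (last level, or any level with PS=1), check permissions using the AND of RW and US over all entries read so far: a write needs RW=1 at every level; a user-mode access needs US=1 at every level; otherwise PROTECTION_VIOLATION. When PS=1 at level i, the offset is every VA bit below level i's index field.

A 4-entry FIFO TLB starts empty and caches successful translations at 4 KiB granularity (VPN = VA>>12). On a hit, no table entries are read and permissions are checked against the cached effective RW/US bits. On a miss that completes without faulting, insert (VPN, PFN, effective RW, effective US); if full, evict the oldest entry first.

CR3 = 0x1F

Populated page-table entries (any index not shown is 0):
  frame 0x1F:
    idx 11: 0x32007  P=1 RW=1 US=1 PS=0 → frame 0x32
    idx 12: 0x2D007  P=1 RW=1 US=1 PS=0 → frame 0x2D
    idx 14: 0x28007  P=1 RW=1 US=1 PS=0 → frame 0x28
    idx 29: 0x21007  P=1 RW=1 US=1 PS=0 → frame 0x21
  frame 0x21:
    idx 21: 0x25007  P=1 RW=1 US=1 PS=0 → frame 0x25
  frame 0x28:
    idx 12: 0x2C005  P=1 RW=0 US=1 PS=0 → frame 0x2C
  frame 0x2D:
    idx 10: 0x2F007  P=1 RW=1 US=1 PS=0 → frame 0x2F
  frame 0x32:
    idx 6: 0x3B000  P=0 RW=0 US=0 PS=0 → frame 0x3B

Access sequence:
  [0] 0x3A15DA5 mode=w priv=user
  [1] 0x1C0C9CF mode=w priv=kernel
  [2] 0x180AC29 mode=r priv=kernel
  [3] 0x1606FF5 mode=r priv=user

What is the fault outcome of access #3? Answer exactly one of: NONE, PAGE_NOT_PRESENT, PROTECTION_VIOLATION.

Walk each access:
#0 VA=0x3A15DA5 (w,user):
  L0: frame=0x1F idx=29 entry=0x21007 [P=1 RW=1 US=1 PS=0]
  L1: frame=0x21 idx=21 entry=0x25007 [P=1 RW=1 US=1 PS=0]
  ✓ 0x25DA5  — 2 lookups
#1 VA=0x1C0C9CF (w,kernel):
  L0: frame=0x1F idx=14 entry=0x28007 [P=1 RW=1 US=1 PS=0]
  L1: frame=0x28 idx=12 entry=0x2C005 [P=1 RW=0 US=1 PS=0]
  ⇒ fault: PROTECTION_VIOLATION  — 2 lookups
#2 VA=0x180AC29 (r,kernel):
  L0: frame=0x1F idx=12 entry=0x2D007 [P=1 RW=1 US=1 PS=0]
  L1: frame=0x2D idx=10 entry=0x2F007 [P=1 RW=1 US=1 PS=0]
  ✓ 0x2FC29  — 2 lookups
#3 VA=0x1606FF5 (r,user):
  L0: frame=0x1F idx=11 entry=0x32007 [P=1 RW=1 US=1 PS=0]
  L1: frame=0x32 idx=6 entry=0x3B000 [P=0 RW=0 US=0 PS=0]
  ⇒ fault: PAGE_NOT_PRESENT  — 2 lookups

Access #3 fault: PAGE_NOT_PRESENT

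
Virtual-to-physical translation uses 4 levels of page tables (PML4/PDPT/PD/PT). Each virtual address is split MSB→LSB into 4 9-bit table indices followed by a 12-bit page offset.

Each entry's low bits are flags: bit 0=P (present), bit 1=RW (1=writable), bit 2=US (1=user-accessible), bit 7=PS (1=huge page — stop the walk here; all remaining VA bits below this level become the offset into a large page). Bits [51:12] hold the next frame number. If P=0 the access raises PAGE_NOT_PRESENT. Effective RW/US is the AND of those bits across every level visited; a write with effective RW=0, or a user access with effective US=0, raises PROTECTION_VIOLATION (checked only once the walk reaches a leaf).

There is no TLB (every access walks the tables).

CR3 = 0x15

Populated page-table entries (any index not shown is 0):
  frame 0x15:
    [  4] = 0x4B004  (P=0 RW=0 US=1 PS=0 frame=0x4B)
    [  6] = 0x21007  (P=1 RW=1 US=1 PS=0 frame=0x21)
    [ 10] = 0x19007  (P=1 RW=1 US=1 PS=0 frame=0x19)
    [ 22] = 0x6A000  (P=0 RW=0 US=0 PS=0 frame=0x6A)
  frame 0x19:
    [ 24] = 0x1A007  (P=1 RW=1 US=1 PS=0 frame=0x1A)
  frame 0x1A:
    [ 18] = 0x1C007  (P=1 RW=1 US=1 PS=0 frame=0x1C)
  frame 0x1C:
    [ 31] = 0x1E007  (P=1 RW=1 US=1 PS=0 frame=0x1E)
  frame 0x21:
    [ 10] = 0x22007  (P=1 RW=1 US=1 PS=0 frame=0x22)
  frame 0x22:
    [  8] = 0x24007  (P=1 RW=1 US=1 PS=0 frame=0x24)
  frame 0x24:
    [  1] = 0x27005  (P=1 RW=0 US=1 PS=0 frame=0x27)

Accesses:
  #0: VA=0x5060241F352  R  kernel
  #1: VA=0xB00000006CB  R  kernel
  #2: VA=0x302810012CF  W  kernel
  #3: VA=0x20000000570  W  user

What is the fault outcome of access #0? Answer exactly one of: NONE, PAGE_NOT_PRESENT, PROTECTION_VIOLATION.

Walk each access:
#0 VA=0x5060241F352 (r,kernel):
  L0: frame=0x15 idx=10 entry=0x19007 [P=1 RW=1 US=1 PS=0]
  L1: frame=0x19 idx=24 entry=0x1A007 [P=1 RW=1 US=1 PS=0]
  L2: frame=0x1A idx=18 entry=0x1C007 [P=1 RW=1 US=1 PS=0]
  L3: frame=0x1C idx=31 entry=0x1E007 [P=1 RW=1 US=1 PS=0]
  ⇒ phys 0x1E352  [4 reads]
#1 VA=0xB00000006CB (r,kernel):
  L0: frame=0x15 idx=22 entry=0x6A000 [P=0 RW=0 US=0 PS=0]
  → PAGE_NOT_PRESENT  (1 entries read)
#2 VA=0x302810012CF (w,kernel):
  L0: frame=0x15 idx=6 entry=0x21007 [P=1 RW=1 US=1 PS=0]
  L1: frame=0x21 idx=10 entry=0x22007 [P=1 RW=1 US=1 PS=0]
  L2: frame=0x22 idx=8 entry=0x24007 [P=1 RW=1 US=1 PS=0]
  L3: frame=0x24 idx=1 entry=0x27005 [P=1 RW=0 US=1 PS=0]
  → PROTECTION_VIOLATION  (4 entries read)
#3 VA=0x20000000570 (w,user):
  L0: frame=0x15 idx=4 entry=0x4B004 [P=0 RW=0 US=1 PS=0]
  → PAGE_NOT_PRESENT  (1 entries read)

Access #0 fault: NONE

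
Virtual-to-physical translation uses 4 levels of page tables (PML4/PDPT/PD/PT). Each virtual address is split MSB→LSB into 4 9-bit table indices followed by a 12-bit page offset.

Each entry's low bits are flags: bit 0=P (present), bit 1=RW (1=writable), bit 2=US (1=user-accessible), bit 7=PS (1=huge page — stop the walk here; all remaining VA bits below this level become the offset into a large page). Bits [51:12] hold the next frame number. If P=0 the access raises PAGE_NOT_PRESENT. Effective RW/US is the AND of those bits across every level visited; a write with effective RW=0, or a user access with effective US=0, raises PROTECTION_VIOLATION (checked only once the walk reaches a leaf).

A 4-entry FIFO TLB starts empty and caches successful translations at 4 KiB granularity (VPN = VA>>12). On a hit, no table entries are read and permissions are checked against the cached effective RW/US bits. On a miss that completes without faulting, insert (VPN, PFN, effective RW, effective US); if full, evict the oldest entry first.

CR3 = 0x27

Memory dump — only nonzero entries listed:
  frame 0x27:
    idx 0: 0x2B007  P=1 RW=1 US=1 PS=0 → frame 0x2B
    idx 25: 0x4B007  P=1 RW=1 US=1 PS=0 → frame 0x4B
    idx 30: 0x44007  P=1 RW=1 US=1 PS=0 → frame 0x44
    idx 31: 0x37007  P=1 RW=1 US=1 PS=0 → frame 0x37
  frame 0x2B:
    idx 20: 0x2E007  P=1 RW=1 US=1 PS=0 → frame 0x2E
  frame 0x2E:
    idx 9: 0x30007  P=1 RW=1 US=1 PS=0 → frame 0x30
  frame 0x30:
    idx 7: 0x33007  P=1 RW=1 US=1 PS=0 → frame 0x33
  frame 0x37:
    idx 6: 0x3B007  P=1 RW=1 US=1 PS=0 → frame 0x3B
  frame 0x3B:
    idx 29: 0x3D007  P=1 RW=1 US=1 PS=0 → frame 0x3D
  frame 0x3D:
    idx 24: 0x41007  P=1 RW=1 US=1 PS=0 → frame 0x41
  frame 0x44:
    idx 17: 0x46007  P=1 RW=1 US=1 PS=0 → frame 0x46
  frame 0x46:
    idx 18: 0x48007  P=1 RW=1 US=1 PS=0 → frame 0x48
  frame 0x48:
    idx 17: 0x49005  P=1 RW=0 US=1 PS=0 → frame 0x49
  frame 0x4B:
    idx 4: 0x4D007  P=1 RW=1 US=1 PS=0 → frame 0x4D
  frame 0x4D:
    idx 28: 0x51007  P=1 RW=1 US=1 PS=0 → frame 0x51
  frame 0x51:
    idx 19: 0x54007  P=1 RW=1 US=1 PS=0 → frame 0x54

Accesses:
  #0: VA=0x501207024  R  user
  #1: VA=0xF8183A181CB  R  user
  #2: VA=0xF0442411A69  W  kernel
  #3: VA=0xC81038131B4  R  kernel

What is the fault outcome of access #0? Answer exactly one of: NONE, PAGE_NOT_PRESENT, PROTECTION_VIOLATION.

Trace:
#0 VA=0x501207024 (r,user):
  L0: frame=0x27 idx=0 entry=0x2B007 [P=1 RW=1 US=1 PS=0]
  L1: frame=0x2B idx=20 entry=0x2E007 [P=1 RW=1 US=1 PS=0]
  L2: frame=0x2E idx=9 entry=0x30007 [P=1 RW=1 US=1 PS=0]
  L3: frame=0x30 idx=7 entry=0x33007 [P=1 RW=1 US=1 PS=0]
  ⇒ phys 0x33024  [4 reads]
#1 VA=0xF8183A181CB (r,user):
  L0: frame=0x27 idx=31 entry=0x37007 [P=1 RW=1 US=1 PS=0]
  L1: frame=0x37 idx=6 entry=0x3B007 [P=1 RW=1 US=1 PS=0]
  L2: frame=0x3B idx=29 entry=0x3D007 [P=1 RW=1 US=1 PS=0]
  L3: frame=0x3D idx=24 entry=0x41007 [P=1 RW=1 US=1 PS=0]
  ⇒ phys 0x411CB  [4 reads]
#2 VA=0xF0442411A69 (w,kernel):
  L0: frame=0x27 idx=30 entry=0x44007 [P=1 RW=1 US=1 PS=0]
  L1: frame=0x44 idx=17 entry=0x46007 [P=1 RW=1 US=1 PS=0]
  L2: frame=0x46 idx=18 entry=0x48007 [P=1 RW=1 US=1 PS=0]
  L3: frame=0x48 idx=17 entry=0x49005 [P=1 RW=0 US=1 PS=0]
  ✗ PROTECTION_VIOLATION  [4 reads]
#3 VA=0xC81038131B4 (r,kernel):
  L0: frame=0x27 idx=25 entry=0x4B007 [P=1 RW=1 US=1 PS=0]
  L1: frame=0x4B idx=4 entry=0x4D007 [P=1 RW=1 US=1 PS=0]
  L2: frame=0x4D idx=28 entry=0x51007 [P=1 RW=1 US=1 PS=0]
  L3: frame=0x51 idx=19 entry=0x54007 [P=1 RW=1 US=1 PS=0]
  ⇒ phys 0x541B4  [4 reads]

Access #0 fault: NONE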